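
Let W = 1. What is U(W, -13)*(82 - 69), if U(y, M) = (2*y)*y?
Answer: 26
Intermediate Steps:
U(y, M) = 2*y²
U(W, -13)*(82 - 69) = (2*1²)*(82 - 69) = (2*1)*13 = 2*13 = 26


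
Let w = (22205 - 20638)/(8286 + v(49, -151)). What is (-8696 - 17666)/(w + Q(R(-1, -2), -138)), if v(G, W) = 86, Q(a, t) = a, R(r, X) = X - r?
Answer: 220702664/6805 ≈ 32432.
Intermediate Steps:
w = 1567/8372 (w = (22205 - 20638)/(8286 + 86) = 1567/8372 ≈ 0.18717)
(-8696 - 17666)/(w + Q(R(-1, -2), -138)) = (-8696 - 17666)/(1567/8372 + (-2 - 1*(-1))) = -26362/(1567/8372 + (-2 + 1)) = -26362/(1567/8372 - 1) = -26362/(-6805/8372) = -26362*(-8372/6805) = 220702664/6805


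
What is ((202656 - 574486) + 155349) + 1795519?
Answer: 1579038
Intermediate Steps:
((202656 - 574486) + 155349) + 1795519 = (-371830 + 155349) + 1795519 = -216481 + 1795519 = 1579038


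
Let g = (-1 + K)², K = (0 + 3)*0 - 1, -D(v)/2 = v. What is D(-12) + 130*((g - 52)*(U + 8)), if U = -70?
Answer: 386904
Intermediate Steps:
D(v) = -2*v
K = -1 (K = 3*0 - 1 = 0 - 1 = -1)
g = 4 (g = (-1 - 1)² = (-2)² = 4)
D(-12) + 130*((g - 52)*(U + 8)) = -2*(-12) + 130*((4 - 52)*(-70 + 8)) = 24 + 130*(-48*(-62)) = 24 + 130*2976 = 24 + 386880 = 386904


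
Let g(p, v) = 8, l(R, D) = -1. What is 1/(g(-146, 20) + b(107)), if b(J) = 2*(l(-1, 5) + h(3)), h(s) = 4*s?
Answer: 1/30 ≈ 0.033333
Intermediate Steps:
b(J) = 22 (b(J) = 2*(-1 + 4*3) = 2*(-1 + 12) = 2*11 = 22)
1/(g(-146, 20) + b(107)) = 1/(8 + 22) = 1/30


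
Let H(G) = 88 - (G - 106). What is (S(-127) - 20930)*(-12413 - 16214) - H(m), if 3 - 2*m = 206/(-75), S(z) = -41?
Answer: 90050493881/150 ≈ 6.0034e+8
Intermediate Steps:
m = 431/150 (m = 3/2 - 103/(-75) = 3/2 - 103*(-1)/75 = 3/2 - ½*(-206/75) = 3/2 + 103/75 = 431/150 ≈ 2.8733)
H(G) = 194 - G (H(G) = 88 - (-106 + G) = 88 + (106 - G) = 194 - G)
(S(-127) - 20930)*(-12413 - 16214) - H(m) = (-41 - 20930)*(-12413 - 16214) - (194 - 1*431/150) = -20971*(-28627) - (194 - 431/150) = 600336817 - 1*28669/150 = 600336817 - 28669/150 = 90050493881/150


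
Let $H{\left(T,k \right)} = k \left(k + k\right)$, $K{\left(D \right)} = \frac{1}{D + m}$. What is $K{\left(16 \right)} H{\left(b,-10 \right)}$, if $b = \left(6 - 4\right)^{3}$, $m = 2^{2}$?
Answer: $10$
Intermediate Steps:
$m = 4$
$K{\left(D \right)} = \frac{1}{4 + D}$ ($K{\left(D \right)} = \frac{1}{D + 4} = \frac{1}{4 + D}$)
$b = 8$ ($b = 2^{3} = 8$)
$H{\left(T,k \right)} = 2 k^{2}$ ($H{\left(T,k \right)} = k 2 k = 2 k^{2}$)
$K{\left(16 \right)} H{\left(b,-10 \right)} = \frac{2 \left(-10\right)^{2}}{4 + 16} = \frac{2 \cdot 100}{20} = \frac{1}{20} \cdot 200 = 10$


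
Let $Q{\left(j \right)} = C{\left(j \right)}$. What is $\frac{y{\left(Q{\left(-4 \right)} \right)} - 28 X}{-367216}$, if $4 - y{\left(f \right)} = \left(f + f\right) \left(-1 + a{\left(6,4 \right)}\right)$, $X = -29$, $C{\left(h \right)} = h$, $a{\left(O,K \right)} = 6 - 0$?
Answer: $- \frac{107}{45902} \approx -0.0023311$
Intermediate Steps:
$a{\left(O,K \right)} = 6$ ($a{\left(O,K \right)} = 6 + 0 = 6$)
$Q{\left(j \right)} = j$
$y{\left(f \right)} = 4 - 10 f$ ($y{\left(f \right)} = 4 - \left(f + f\right) \left(-1 + 6\right) = 4 - 2 f 5 = 4 - 10 f$)
$\frac{y{\left(Q{\left(-4 \right)} \right)} - 28 X}{-367216} = \frac{\left(4 - -40\right) - -812}{-367216} = \left(\left(4 + 40\right) + 812\right) \left(- \frac{1}{367216}\right) = \left(44 + 812\right) \left(- \frac{1}{367216}\right) = 856 \left(- \frac{1}{367216}\right) = - \frac{107}{45902}$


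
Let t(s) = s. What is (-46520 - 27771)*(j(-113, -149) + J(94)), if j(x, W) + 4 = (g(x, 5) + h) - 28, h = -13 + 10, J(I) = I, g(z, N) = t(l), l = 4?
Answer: -4680333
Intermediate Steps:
g(z, N) = 4
h = -3
j(x, W) = -31 (j(x, W) = -4 + ((4 - 3) - 28) = -4 + (1 - 28) = -4 - 27 = -31)
(-46520 - 27771)*(j(-113, -149) + J(94)) = (-46520 - 27771)*(-31 + 94) = -74291*63 = -4680333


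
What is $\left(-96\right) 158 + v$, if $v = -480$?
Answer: $-15648$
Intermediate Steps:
$\left(-96\right) 158 + v = \left(-96\right) 158 - 480 = -15168 - 480 = -15648$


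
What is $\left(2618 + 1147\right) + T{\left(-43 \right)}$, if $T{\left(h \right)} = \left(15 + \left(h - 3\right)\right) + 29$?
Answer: $3763$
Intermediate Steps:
$T{\left(h \right)} = 41 + h$ ($T{\left(h \right)} = \left(15 + \left(h - 3\right)\right) + 29 = \left(15 + \left(-3 + h\right)\right) + 29 = \left(12 + h\right) + 29 = 41 + h$)
$\left(2618 + 1147\right) + T{\left(-43 \right)} = \left(2618 + 1147\right) + \left(41 - 43\right) = 3765 - 2 = 3763$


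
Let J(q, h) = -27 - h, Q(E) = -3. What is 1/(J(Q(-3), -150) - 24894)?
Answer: -1/24771 ≈ -4.0370e-5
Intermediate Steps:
1/(J(Q(-3), -150) - 24894) = 1/((-27 - 1*(-150)) - 24894) = 1/((-27 + 150) - 24894) = 1/(123 - 24894) = 1/(-24771) = -1/24771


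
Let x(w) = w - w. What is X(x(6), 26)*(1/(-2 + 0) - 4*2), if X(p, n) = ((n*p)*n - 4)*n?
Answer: 884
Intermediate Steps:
x(w) = 0
X(p, n) = n*(-4 + p*n**2) (X(p, n) = (p*n**2 - 4)*n = (-4 + p*n**2)*n = n*(-4 + p*n**2))
X(x(6), 26)*(1/(-2 + 0) - 4*2) = (26*(-4 + 0*26**2))*(1/(-2 + 0) - 4*2) = (26*(-4 + 0*676))*(1/(-2) - 8) = (26*(-4 + 0))*(-1/2 - 8) = (26*(-4))*(-17/2) = -104*(-17/2) = 884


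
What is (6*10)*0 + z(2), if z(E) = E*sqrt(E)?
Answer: 2*sqrt(2) ≈ 2.8284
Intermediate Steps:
z(E) = E**(3/2)
(6*10)*0 + z(2) = (6*10)*0 + 2**(3/2) = 60*0 + 2*sqrt(2) = 0 + 2*sqrt(2) = 2*sqrt(2)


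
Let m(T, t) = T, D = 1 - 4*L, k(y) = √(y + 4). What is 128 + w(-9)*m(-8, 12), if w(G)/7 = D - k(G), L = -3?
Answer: -600 + 56*I*√5 ≈ -600.0 + 125.22*I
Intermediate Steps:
k(y) = √(4 + y)
D = 13 (D = 1 - 4*(-3) = 1 + 12 = 13)
w(G) = 91 - 7*√(4 + G) (w(G) = 7*(13 - √(4 + G)) = 91 - 7*√(4 + G))
128 + w(-9)*m(-8, 12) = 128 + (91 - 7*√(4 - 9))*(-8) = 128 + (91 - 7*I*√5)*(-8) = 128 + (-728 + 56*I*√5) = -600 + 56*I*√5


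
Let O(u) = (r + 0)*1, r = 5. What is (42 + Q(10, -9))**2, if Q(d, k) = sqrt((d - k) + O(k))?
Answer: 1788 + 168*sqrt(6) ≈ 2199.5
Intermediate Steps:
O(u) = 5 (O(u) = (5 + 0)*1 = 5*1 = 5)
Q(d, k) = sqrt(5 + d - k) (Q(d, k) = sqrt((d - k) + 5) = sqrt(5 + d - k))
(42 + Q(10, -9))**2 = (42 + sqrt(5 + 10 - 1*(-9)))**2 = (42 + sqrt(5 + 10 + 9))**2 = (42 + sqrt(24))**2 = (42 + 2*sqrt(6))**2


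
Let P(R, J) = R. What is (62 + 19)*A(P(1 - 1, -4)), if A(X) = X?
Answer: 0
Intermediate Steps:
(62 + 19)*A(P(1 - 1, -4)) = (62 + 19)*(1 - 1) = 81*0 = 0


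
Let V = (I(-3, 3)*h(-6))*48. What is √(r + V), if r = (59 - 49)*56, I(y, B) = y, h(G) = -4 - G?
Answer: 4*√17 ≈ 16.492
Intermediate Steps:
r = 560 (r = 10*56 = 560)
V = -288 (V = -3*(-4 - 1*(-6))*48 = -3*(-4 + 6)*48 = -3*2*48 = -6*48 = -288)
√(r + V) = √(560 - 288) = √272 = 4*√17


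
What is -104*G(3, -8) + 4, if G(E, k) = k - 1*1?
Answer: 940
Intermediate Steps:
G(E, k) = -1 + k (G(E, k) = k - 1 = -1 + k)
-104*G(3, -8) + 4 = -104*(-1 - 8) + 4 = -104*(-9) + 4 = 936 + 4 = 940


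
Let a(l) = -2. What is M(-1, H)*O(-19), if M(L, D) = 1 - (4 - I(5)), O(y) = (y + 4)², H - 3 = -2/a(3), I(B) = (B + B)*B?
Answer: 10575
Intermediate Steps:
I(B) = 2*B² (I(B) = (2*B)*B = 2*B²)
H = 4 (H = 3 - 2/(-2) = 3 - 2*(-½) = 3 + 1 = 4)
O(y) = (4 + y)²
M(L, D) = 47 (M(L, D) = 1 - (4 - 2*5²) = 1 - (4 - 2*25) = 1 - (4 - 1*50) = 1 - (4 - 50) = 1 - 1*(-46) = 1 + 46 = 47)
M(-1, H)*O(-19) = 47*(4 - 19)² = 47*(-15)² = 47*225 = 10575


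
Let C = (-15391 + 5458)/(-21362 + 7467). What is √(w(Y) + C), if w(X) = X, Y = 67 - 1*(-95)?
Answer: √641133165/1985 ≈ 12.756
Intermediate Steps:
Y = 162 (Y = 67 + 95 = 162)
C = 1419/1985 (C = -9933/(-13895) = -9933*(-1/13895) = 1419/1985 ≈ 0.71486)
√(w(Y) + C) = √(162 + 1419/1985) = √(322989/1985) = √641133165/1985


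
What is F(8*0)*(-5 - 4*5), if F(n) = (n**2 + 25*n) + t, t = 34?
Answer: -850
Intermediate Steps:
F(n) = 34 + n**2 + 25*n (F(n) = (n**2 + 25*n) + 34 = 34 + n**2 + 25*n)
F(8*0)*(-5 - 4*5) = (34 + (8*0)**2 + 25*(8*0))*(-5 - 4*5) = (34 + 0**2 + 25*0)*(-5 - 20) = (34 + 0 + 0)*(-25) = 34*(-25) = -850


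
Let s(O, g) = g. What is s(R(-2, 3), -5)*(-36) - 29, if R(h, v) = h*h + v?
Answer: 151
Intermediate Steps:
R(h, v) = v + h**2 (R(h, v) = h**2 + v = v + h**2)
s(R(-2, 3), -5)*(-36) - 29 = -5*(-36) - 29 = 180 - 29 = 151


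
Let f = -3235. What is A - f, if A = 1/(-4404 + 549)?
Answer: 12470924/3855 ≈ 3235.0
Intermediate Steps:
A = -1/3855 (A = 1/(-3855) = -1/3855 ≈ -0.00025940)
A - f = -1/3855 - 1*(-3235) = -1/3855 + 3235 = 12470924/3855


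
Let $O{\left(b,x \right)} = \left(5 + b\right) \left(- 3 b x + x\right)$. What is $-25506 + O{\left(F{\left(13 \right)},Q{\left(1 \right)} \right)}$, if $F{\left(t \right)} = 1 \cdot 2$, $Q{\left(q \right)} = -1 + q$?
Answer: $-25506$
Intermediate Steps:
$F{\left(t \right)} = 2$
$O{\left(b,x \right)} = \left(5 + b\right) \left(x - 3 b x\right)$ ($O{\left(b,x \right)} = \left(5 + b\right) \left(- 3 b x + x\right) = \left(5 + b\right) \left(x - 3 b x\right)$)
$-25506 + O{\left(F{\left(13 \right)},Q{\left(1 \right)} \right)} = -25506 + \left(-1 + 1\right) \left(5 - 28 - 3 \cdot 2^{2}\right) = -25506 + 0 \left(5 - 28 - 12\right) = -25506 + 0 \left(-35\right) = -25506 + 0 = -25506$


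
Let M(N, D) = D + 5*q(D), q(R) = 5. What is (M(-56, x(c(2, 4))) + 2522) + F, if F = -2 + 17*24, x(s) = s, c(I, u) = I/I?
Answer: 2954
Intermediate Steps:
c(I, u) = 1
F = 406 (F = -2 + 408 = 406)
M(N, D) = 25 + D (M(N, D) = D + 5*5 = D + 25 = 25 + D)
(M(-56, x(c(2, 4))) + 2522) + F = ((25 + 1) + 2522) + 406 = (26 + 2522) + 406 = 2548 + 406 = 2954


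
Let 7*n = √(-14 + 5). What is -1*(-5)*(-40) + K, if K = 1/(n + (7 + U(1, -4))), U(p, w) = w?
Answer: -29951/150 - 7*I/150 ≈ -199.67 - 0.046667*I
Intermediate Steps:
n = 3*I/7 (n = √(-14 + 5)/7 = √(-9)/7 = (3*I)/7 = 3*I/7 ≈ 0.42857*I)
K = 49*(3 - 3*I/7)/450 (K = 1/(3*I/7 + (7 - 4)) = 1/(3*I/7 + 3) = 1/(3 + 3*I/7) = 49*(3 - 3*I/7)/450 ≈ 0.32667 - 0.046667*I)
-1*(-5)*(-40) + K = -1*(-5)*(-40) + (49/150 - 7*I/150) = 5*(-40) + (49/150 - 7*I/150) = -200 + (49/150 - 7*I/150) = -29951/150 - 7*I/150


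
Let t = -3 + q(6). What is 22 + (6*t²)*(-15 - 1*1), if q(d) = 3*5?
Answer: -13802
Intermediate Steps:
q(d) = 15
t = 12 (t = -3 + 15 = 12)
22 + (6*t²)*(-15 - 1*1) = 22 + (6*12²)*(-15 - 1*1) = 22 + (6*144)*(-15 - 1) = 22 + 864*(-16) = 22 - 13824 = -13802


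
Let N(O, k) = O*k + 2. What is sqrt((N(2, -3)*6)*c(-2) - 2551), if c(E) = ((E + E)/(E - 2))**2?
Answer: 5*I*sqrt(103) ≈ 50.744*I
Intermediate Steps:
N(O, k) = 2 + O*k
c(E) = 4*E**2/(-2 + E)**2 (c(E) = ((2*E)/(-2 + E))**2 = (2*E/(-2 + E))**2 = 4*E**2/(-2 + E)**2)
sqrt((N(2, -3)*6)*c(-2) - 2551) = sqrt(((2 + 2*(-3))*6)*(4*(-2)**2/(-2 - 2)**2) - 2551) = sqrt(((2 - 6)*6)*(4*4/(-4)**2) - 2551) = sqrt((-4*6)*(4*4*(1/16)) - 2551) = sqrt(-24*1 - 2551) = sqrt(-24 - 2551) = sqrt(-2575) = 5*I*sqrt(103)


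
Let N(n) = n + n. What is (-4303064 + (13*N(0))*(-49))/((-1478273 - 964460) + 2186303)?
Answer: 2151532/128215 ≈ 16.781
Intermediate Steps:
N(n) = 2*n
(-4303064 + (13*N(0))*(-49))/((-1478273 - 964460) + 2186303) = (-4303064 + (13*(2*0))*(-49))/((-1478273 - 964460) + 2186303) = (-4303064 + (13*0)*(-49))/(-2442733 + 2186303) = (-4303064 + 0*(-49))/(-256430) = (-4303064 + 0)*(-1/256430) = -4303064*(-1/256430) = 2151532/128215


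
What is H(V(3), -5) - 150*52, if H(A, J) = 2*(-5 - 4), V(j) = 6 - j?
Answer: -7818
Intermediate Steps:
H(A, J) = -18 (H(A, J) = 2*(-9) = -18)
H(V(3), -5) - 150*52 = -18 - 150*52 = -18 - 7800 = -7818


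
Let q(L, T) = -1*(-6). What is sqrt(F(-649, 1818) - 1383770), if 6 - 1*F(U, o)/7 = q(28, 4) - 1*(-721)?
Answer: 3*I*sqrt(154313) ≈ 1178.5*I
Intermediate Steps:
q(L, T) = 6
F(U, o) = -5047 (F(U, o) = 42 - 7*(6 - 1*(-721)) = 42 - 7*(6 + 721) = 42 - 7*727 = 42 - 5089 = -5047)
sqrt(F(-649, 1818) - 1383770) = sqrt(-5047 - 1383770) = sqrt(-1388817) = 3*I*sqrt(154313)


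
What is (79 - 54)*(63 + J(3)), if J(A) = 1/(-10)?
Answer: 3145/2 ≈ 1572.5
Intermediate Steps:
J(A) = -⅒
(79 - 54)*(63 + J(3)) = (79 - 54)*(63 - ⅒) = 25*(629/10) = 3145/2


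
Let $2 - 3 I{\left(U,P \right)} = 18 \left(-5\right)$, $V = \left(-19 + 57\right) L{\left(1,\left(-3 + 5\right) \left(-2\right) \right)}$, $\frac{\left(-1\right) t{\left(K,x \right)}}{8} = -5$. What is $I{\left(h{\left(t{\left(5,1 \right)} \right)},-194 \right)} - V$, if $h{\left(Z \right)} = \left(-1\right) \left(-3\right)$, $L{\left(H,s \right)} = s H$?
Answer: $\frac{548}{3} \approx 182.67$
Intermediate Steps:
$t{\left(K,x \right)} = 40$ ($t{\left(K,x \right)} = \left(-8\right) \left(-5\right) = 40$)
$L{\left(H,s \right)} = H s$
$h{\left(Z \right)} = 3$
$V = -152$ ($V = \left(-19 + 57\right) 1 \left(-3 + 5\right) \left(-2\right) = 38 \cdot 1 \cdot 2 \left(-2\right) = 38 \cdot 1 \left(-4\right) = 38 \left(-4\right) = -152$)
$I{\left(U,P \right)} = \frac{92}{3}$ ($I{\left(U,P \right)} = \frac{2}{3} - \frac{18 \left(-5\right)}{3} = \frac{2}{3} - -30 = \frac{2}{3} + 30 = \frac{92}{3}$)
$I{\left(h{\left(t{\left(5,1 \right)} \right)},-194 \right)} - V = \frac{92}{3} - -152 = \frac{92}{3} + 152 = \frac{548}{3}$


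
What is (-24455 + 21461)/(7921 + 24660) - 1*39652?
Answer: -1291904806/32581 ≈ -39652.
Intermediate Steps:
(-24455 + 21461)/(7921 + 24660) - 1*39652 = -2994/32581 - 39652 = -1291904806/32581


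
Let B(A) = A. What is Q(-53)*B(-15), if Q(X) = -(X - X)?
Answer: 0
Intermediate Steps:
Q(X) = 0 (Q(X) = -1*0 = 0)
Q(-53)*B(-15) = 0*(-15) = 0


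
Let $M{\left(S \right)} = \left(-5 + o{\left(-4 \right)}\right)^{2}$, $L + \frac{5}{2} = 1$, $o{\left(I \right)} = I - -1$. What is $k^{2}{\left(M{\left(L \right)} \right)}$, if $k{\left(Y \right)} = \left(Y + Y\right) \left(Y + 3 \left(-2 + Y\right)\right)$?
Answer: $1024000000$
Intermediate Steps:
$o{\left(I \right)} = 1 + I$ ($o{\left(I \right)} = I + 1 = 1 + I$)
$L = - \frac{3}{2}$ ($L = - \frac{5}{2} + 1 = - \frac{3}{2} \approx -1.5$)
$M{\left(S \right)} = 64$ ($M{\left(S \right)} = \left(-5 + \left(1 - 4\right)\right)^{2} = \left(-5 - 3\right)^{2} = \left(-8\right)^{2} = 64$)
$k{\left(Y \right)} = 2 Y \left(-6 + 4 Y\right)$ ($k{\left(Y \right)} = 2 Y \left(Y + \left(-6 + 3 Y\right)\right) = 2 Y \left(-6 + 4 Y\right)$)
$k^{2}{\left(M{\left(L \right)} \right)} = \left(4 \cdot 64 \left(-3 + 2 \cdot 64\right)\right)^{2} = \left(4 \cdot 64 \left(-3 + 128\right)\right)^{2} = \left(4 \cdot 64 \cdot 125\right)^{2} = 32000^{2} = 1024000000$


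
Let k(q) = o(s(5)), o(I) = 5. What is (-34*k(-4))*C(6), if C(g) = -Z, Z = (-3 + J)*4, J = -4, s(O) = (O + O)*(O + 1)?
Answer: -4760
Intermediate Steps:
s(O) = 2*O*(1 + O) (s(O) = (2*O)*(1 + O) = 2*O*(1 + O))
Z = -28 (Z = (-3 - 4)*4 = -7*4 = -28)
k(q) = 5
C(g) = 28 (C(g) = -1*(-28) = 28)
(-34*k(-4))*C(6) = -34*5*28 = -170*28 = -4760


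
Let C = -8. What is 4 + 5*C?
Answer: -36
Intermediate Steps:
4 + 5*C = 4 + 5*(-8) = 4 - 40 = -36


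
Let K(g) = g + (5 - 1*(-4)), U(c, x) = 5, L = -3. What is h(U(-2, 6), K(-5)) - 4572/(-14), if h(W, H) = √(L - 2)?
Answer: 2286/7 + I*√5 ≈ 326.57 + 2.2361*I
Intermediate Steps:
K(g) = 9 + g (K(g) = g + (5 + 4) = g + 9 = 9 + g)
h(W, H) = I*√5 (h(W, H) = √(-3 - 2) = √(-5) = I*√5)
h(U(-2, 6), K(-5)) - 4572/(-14) = I*√5 - 4572/(-14) = I*√5 - 4572*(-1)/14 = I*√5 - 36*(-127/14) = I*√5 + 2286/7 = 2286/7 + I*√5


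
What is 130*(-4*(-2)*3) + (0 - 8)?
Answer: 3112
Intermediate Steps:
130*(-4*(-2)*3) + (0 - 8) = 130*(8*3) - 8 = 130*24 - 8 = 3120 - 8 = 3112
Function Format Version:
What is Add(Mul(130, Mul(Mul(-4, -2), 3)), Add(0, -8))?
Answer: 3112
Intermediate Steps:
Add(Mul(130, Mul(Mul(-4, -2), 3)), Add(0, -8)) = Add(Mul(130, Mul(8, 3)), -8) = Add(Mul(130, 24), -8) = Add(3120, -8) = 3112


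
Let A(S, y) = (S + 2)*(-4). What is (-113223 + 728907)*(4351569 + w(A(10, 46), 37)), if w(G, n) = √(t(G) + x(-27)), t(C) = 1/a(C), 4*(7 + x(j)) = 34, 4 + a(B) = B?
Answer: 2679191408196 + 307842*√1001/13 ≈ 2.6792e+12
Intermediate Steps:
a(B) = -4 + B
x(j) = 3/2 (x(j) = -7 + (¼)*34 = -7 + 17/2 = 3/2)
A(S, y) = -8 - 4*S (A(S, y) = (2 + S)*(-4) = -8 - 4*S)
t(C) = 1/(-4 + C)
w(G, n) = √(3/2 + 1/(-4 + G)) (w(G, n) = √(1/(-4 + G) + 3/2) = √(3/2 + 1/(-4 + G)))
(-113223 + 728907)*(4351569 + w(A(10, 46), 37)) = (-113223 + 728907)*(4351569 + √2*√((-10 + 3*(-8 - 4*10))/(-4 + (-8 - 4*10)))/2) = 615684*(4351569 + √2*√((-10 + 3*(-8 - 40))/(-4 + (-8 - 40)))/2) = 615684*(4351569 + √2*√((-10 + 3*(-48))/(-4 - 48))/2) = 615684*(4351569 + √2*√((-10 - 144)/(-52))/2) = 615684*(4351569 + √2*√(-1/52*(-154))/2) = 615684*(4351569 + √2*√(77/26)/2) = 615684*(4351569 + √2*(√2002/26)/2) = 615684*(4351569 + √1001/26) = 2679191408196 + 307842*√1001/13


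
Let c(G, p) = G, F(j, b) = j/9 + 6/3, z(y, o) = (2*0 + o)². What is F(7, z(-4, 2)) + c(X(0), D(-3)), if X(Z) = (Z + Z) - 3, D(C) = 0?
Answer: -2/9 ≈ -0.22222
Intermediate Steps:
z(y, o) = o² (z(y, o) = (0 + o)² = o²)
X(Z) = -3 + 2*Z (X(Z) = 2*Z - 3 = -3 + 2*Z)
F(j, b) = 2 + j/9 (F(j, b) = j*(⅑) + 6*(⅓) = j/9 + 2 = 2 + j/9)
F(7, z(-4, 2)) + c(X(0), D(-3)) = (2 + (⅑)*7) + (-3 + 2*0) = (2 + 7/9) + (-3 + 0) = 25/9 - 3 = -2/9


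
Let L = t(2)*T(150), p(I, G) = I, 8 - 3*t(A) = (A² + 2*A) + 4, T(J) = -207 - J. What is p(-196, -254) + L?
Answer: 280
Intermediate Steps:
t(A) = 4/3 - 2*A/3 - A²/3 (t(A) = 8/3 - ((A² + 2*A) + 4)/3 = 8/3 - (4 + A² + 2*A)/3 = 8/3 + (-4/3 - 2*A/3 - A²/3) = 4/3 - 2*A/3 - A²/3)
L = 476 (L = (4/3 - ⅔*2 - ⅓*2²)*(-207 - 1*150) = (4/3 - 4/3 - ⅓*4)*(-207 - 150) = (4/3 - 4/3 - 4/3)*(-357) = -4/3*(-357) = 476)
p(-196, -254) + L = -196 + 476 = 280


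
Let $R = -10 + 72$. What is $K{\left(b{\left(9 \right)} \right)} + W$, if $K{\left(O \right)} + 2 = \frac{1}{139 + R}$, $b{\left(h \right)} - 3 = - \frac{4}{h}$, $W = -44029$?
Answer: $- \frac{8850230}{201} \approx -44031.0$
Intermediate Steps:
$R = 62$
$b{\left(h \right)} = 3 - \frac{4}{h}$
$K{\left(O \right)} = - \frac{401}{201}$ ($K{\left(O \right)} = -2 + \frac{1}{139 + 62} = -2 + \frac{1}{201} = - \frac{401}{201}$)
$K{\left(b{\left(9 \right)} \right)} + W = - \frac{401}{201} - 44029 = - \frac{8850230}{201}$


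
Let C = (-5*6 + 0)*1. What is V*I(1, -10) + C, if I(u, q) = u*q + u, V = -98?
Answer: 852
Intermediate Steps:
C = -30 (C = (-30 + 0)*1 = -30*1 = -30)
I(u, q) = u + q*u (I(u, q) = q*u + u = u + q*u)
V*I(1, -10) + C = -98*(1 - 10) - 30 = -98*(-9) - 30 = 882 - 30 = 852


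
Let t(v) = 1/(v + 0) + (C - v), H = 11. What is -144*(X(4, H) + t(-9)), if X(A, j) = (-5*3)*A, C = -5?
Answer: 8080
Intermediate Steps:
X(A, j) = -15*A
t(v) = -5 + 1/v - v (t(v) = 1/(v + 0) + (-5 - v) = 1/v + (-5 - v) = -5 + 1/v - v)
-144*(X(4, H) + t(-9)) = -144*(-15*4 + (-5 + 1/(-9) - 1*(-9))) = -144*(-60 + (-5 - ⅑ + 9)) = -144*(-60 + 35/9) = -144*(-505/9) = 8080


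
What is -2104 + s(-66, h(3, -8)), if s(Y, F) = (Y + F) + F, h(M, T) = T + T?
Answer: -2202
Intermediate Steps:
h(M, T) = 2*T
s(Y, F) = Y + 2*F (s(Y, F) = (F + Y) + F = Y + 2*F)
-2104 + s(-66, h(3, -8)) = -2104 + (-66 + 2*(2*(-8))) = -2104 + (-66 + 2*(-16)) = -2104 + (-66 - 32) = -2104 - 98 = -2202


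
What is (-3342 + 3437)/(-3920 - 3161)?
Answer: -95/7081 ≈ -0.013416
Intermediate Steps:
(-3342 + 3437)/(-3920 - 3161) = 95/(-7081) = 95*(-1/7081) = -95/7081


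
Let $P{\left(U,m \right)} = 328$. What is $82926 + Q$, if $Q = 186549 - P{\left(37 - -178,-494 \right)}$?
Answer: $269147$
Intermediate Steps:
$Q = 186221$ ($Q = 186549 - 328 = 186221$)
$82926 + Q = 82926 + 186221 = 269147$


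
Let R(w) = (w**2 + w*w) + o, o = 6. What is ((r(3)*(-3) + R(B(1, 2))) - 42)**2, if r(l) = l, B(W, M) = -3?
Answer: 729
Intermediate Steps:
R(w) = 6 + 2*w**2 (R(w) = (w**2 + w*w) + 6 = (w**2 + w**2) + 6 = 2*w**2 + 6 = 6 + 2*w**2)
((r(3)*(-3) + R(B(1, 2))) - 42)**2 = ((3*(-3) + (6 + 2*(-3)**2)) - 42)**2 = ((-9 + (6 + 2*9)) - 42)**2 = ((-9 + (6 + 18)) - 42)**2 = ((-9 + 24) - 42)**2 = (15 - 42)**2 = (-27)**2 = 729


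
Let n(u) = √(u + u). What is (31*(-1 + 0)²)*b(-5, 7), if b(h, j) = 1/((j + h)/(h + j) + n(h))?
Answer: 31/11 - 31*I*√10/11 ≈ 2.8182 - 8.9119*I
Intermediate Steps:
n(u) = √2*√u (n(u) = √(2*u) = √2*√u)
b(h, j) = 1/(1 + √2*√h) (b(h, j) = 1/((j + h)/(h + j) + √2*√h) = 1/((h + j)/(h + j) + √2*√h) = 1/(1 + √2*√h))
(31*(-1 + 0)²)*b(-5, 7) = (31*(-1 + 0)²)/(1 + √2*√(-5)) = (31*(-1)²)/(1 + √2*(I*√5)) = (31*1)/(1 + I*√10) = 31/(1 + I*√10)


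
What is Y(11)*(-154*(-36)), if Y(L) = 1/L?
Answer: 504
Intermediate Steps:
Y(11)*(-154*(-36)) = (-154*(-36))/11 = (1/11)*5544 = 504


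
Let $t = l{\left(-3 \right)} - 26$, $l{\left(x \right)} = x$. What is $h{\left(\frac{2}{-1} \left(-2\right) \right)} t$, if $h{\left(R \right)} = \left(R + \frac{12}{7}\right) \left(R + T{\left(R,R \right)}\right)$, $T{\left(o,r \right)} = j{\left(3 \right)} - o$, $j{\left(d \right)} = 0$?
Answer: $0$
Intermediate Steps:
$T{\left(o,r \right)} = - o$ ($T{\left(o,r \right)} = 0 - o = - o$)
$t = -29$ ($t = -3 - 26 = -29$)
$h{\left(R \right)} = 0$ ($h{\left(R \right)} = \left(R + \frac{12}{7}\right) \left(R - R\right) = \left(R + 12 \cdot \frac{1}{7}\right) 0 = \left(R + \frac{12}{7}\right) 0 = \left(\frac{12}{7} + R\right) 0 = 0$)
$h{\left(\frac{2}{-1} \left(-2\right) \right)} t = 0 \left(-29\right) = 0$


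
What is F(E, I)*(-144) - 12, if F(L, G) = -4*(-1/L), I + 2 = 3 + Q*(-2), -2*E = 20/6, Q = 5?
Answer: 1668/5 ≈ 333.60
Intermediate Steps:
E = -5/3 (E = -10/6 = -1/2*10/3 = -5/3 ≈ -1.6667)
I = -9 (I = -2 + (3 + 5*(-2)) = -2 + (3 - 10) = -2 - 7 = -9)
F(L, G) = 4/L (F(L, G) = -(-4)/L = 4/L)
F(E, I)*(-144) - 12 = (4/(-5/3))*(-144) - 12 = (4*(-3/5))*(-144) - 12 = -12/5*(-144) - 12 = 1728/5 - 12 = 1668/5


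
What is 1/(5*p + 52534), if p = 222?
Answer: 1/53644 ≈ 1.8641e-5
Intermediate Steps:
1/(5*p + 52534) = 1/(5*222 + 52534) = 1/(1110 + 52534) = 1/53644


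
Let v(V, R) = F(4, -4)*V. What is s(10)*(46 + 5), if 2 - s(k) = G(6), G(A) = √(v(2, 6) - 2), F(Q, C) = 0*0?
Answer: 102 - 51*I*√2 ≈ 102.0 - 72.125*I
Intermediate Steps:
F(Q, C) = 0
v(V, R) = 0 (v(V, R) = 0*V = 0)
G(A) = I*√2 (G(A) = √(0 - 2) = √(-2) = I*√2)
s(k) = 2 - I*√2
s(10)*(46 + 5) = (2 - I*√2)*(46 + 5) = (2 - I*√2)*51 = 102 - 51*I*√2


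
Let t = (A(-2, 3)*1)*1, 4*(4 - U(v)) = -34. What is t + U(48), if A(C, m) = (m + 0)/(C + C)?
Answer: 47/4 ≈ 11.750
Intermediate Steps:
U(v) = 25/2 (U(v) = 4 - ¼*(-34) = 4 + 17/2 = 25/2)
A(C, m) = m/(2*C) (A(C, m) = m/((2*C)) = m*(1/(2*C)) = m/(2*C))
t = -¾ (t = (((½)*3/(-2))*1)*1 = (((½)*3*(-½))*1)*1 = -¾*1*1 = -¾*1 = -¾ ≈ -0.75000)
t + U(48) = -¾ + 25/2 = 47/4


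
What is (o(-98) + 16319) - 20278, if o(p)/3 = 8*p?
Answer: -6311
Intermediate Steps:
o(p) = 24*p (o(p) = 3*(8*p) = 24*p)
(o(-98) + 16319) - 20278 = (24*(-98) + 16319) - 20278 = (-2352 + 16319) - 20278 = 13967 - 20278 = -6311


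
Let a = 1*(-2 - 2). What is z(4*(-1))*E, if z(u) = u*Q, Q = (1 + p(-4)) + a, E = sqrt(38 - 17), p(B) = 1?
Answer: 8*sqrt(21) ≈ 36.661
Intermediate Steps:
a = -4 (a = 1*(-4) = -4)
E = sqrt(21) ≈ 4.5826
Q = -2 (Q = (1 + 1) - 4 = 2 - 4 = -2)
z(u) = -2*u (z(u) = u*(-2) = -2*u)
z(4*(-1))*E = (-8*(-1))*sqrt(21) = (-2*(-4))*sqrt(21) = 8*sqrt(21)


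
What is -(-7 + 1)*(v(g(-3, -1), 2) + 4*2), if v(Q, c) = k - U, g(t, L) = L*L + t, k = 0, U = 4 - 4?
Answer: 48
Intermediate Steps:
U = 0
g(t, L) = t + L**2 (g(t, L) = L**2 + t = t + L**2)
v(Q, c) = 0 (v(Q, c) = 0 - 1*0 = 0 + 0 = 0)
-(-7 + 1)*(v(g(-3, -1), 2) + 4*2) = -(-7 + 1)*(0 + 4*2) = -(-6)*(0 + 8) = -(-6)*8 = -1*(-48) = 48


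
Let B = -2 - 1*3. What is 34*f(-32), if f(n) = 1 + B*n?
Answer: 5474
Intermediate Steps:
B = -5 (B = -2 - 3 = -5)
f(n) = 1 - 5*n
34*f(-32) = 34*(1 - 5*(-32)) = 34*(1 + 160) = 34*161 = 5474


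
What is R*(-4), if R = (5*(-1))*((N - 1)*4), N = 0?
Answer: -80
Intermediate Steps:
R = 20 (R = (5*(-1))*((0 - 1)*4) = -(-5)*4 = -5*(-4) = 20)
R*(-4) = 20*(-4) = -80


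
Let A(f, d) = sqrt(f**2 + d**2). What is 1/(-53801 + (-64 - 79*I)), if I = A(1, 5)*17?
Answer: -53865/2854543351 + 1343*sqrt(26)/2854543351 ≈ -1.6471e-5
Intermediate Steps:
A(f, d) = sqrt(d**2 + f**2)
I = 17*sqrt(26) (I = sqrt(5**2 + 1**2)*17 = sqrt(25 + 1)*17 = sqrt(26)*17 = 17*sqrt(26) ≈ 86.683)
1/(-53801 + (-64 - 79*I)) = 1/(-53801 + (-64 - 1343*sqrt(26))) = 1/(-53865 - 1343*sqrt(26))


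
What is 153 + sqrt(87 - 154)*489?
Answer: 153 + 489*I*sqrt(67) ≈ 153.0 + 4002.6*I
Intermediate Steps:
153 + sqrt(87 - 154)*489 = 153 + sqrt(-67)*489 = 153 + (I*sqrt(67))*489 = 153 + 489*I*sqrt(67)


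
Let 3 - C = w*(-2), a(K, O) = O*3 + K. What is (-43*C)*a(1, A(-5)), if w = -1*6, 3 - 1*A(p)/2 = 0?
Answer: 7353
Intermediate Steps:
A(p) = 6 (A(p) = 6 - 2*0 = 6 + 0 = 6)
w = -6
a(K, O) = K + 3*O (a(K, O) = 3*O + K = K + 3*O)
C = -9 (C = 3 - (-6)*(-2) = 3 - 1*12 = 3 - 12 = -9)
(-43*C)*a(1, A(-5)) = (-43*(-9))*(1 + 3*6) = 387*(1 + 18) = 387*19 = 7353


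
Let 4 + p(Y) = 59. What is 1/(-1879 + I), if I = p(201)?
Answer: -1/1824 ≈ -0.00054825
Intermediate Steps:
p(Y) = 55 (p(Y) = -4 + 59 = 55)
I = 55
1/(-1879 + I) = 1/(-1879 + 55) = 1/(-1824) = -1/1824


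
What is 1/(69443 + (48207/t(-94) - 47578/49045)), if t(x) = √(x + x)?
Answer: 31402898432344220/2186270984963410507637 + 231915394978350*I*√47/2186270984963410507637 ≈ 1.4364e-5 + 7.2723e-7*I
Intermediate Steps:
t(x) = √2*√x (t(x) = √(2*x) = √2*√x)
1/(69443 + (48207/t(-94) - 47578/49045)) = 1/(69443 + (48207/((√2*√(-94))) - 47578/49045)) = 1/(69443 + (48207/((√2*(I*√94))) - 47578*1/49045)) = 1/(69443 + (48207/((2*I*√47)) - 47578/49045)) = 1/(69443 + (48207*(-I*√47/94) - 47578/49045)) = 1/(69443 + (-48207*I*√47/94 - 47578/49045)) = 1/(69443 + (-47578/49045 - 48207*I*√47/94)) = 1/(3405784357/49045 - 48207*I*√47/94)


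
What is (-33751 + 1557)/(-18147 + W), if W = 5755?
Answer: 16097/6196 ≈ 2.5980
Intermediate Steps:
(-33751 + 1557)/(-18147 + W) = (-33751 + 1557)/(-18147 + 5755) = -32194/(-12392) = -32194*(-1/12392) = 16097/6196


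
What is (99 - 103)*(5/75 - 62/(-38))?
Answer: -1936/285 ≈ -6.7930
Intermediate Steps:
(99 - 103)*(5/75 - 62/(-38)) = -4*(5*(1/75) - 62*(-1/38)) = -4*(1/15 + 31/19) = -4*484/285 = -1936/285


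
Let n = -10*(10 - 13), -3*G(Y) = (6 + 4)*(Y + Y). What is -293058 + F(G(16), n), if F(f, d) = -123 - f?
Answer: -879223/3 ≈ -2.9307e+5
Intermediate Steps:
G(Y) = -20*Y/3 (G(Y) = -(6 + 4)*(Y + Y)/3 = -10*2*Y/3 = -20*Y/3)
n = 30 (n = -10*(-3) = 30)
-293058 + F(G(16), n) = -293058 + (-123 - (-20)*16/3) = -293058 + (-123 - 1*(-320/3)) = -293058 + (-123 + 320/3) = -293058 - 49/3 = -879223/3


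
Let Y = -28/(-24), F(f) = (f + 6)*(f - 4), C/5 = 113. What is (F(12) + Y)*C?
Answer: 492115/6 ≈ 82019.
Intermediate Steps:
C = 565 (C = 5*113 = 565)
F(f) = (-4 + f)*(6 + f) (F(f) = (6 + f)*(-4 + f) = (-4 + f)*(6 + f))
Y = 7/6 (Y = -28*(-1/24) = 7/6 ≈ 1.1667)
(F(12) + Y)*C = ((-24 + 12² + 2*12) + 7/6)*565 = ((-24 + 144 + 24) + 7/6)*565 = (144 + 7/6)*565 = (871/6)*565 = 492115/6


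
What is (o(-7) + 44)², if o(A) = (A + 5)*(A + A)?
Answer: 5184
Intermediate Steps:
o(A) = 2*A*(5 + A) (o(A) = (5 + A)*(2*A) = 2*A*(5 + A))
(o(-7) + 44)² = (2*(-7)*(5 - 7) + 44)² = (2*(-7)*(-2) + 44)² = (28 + 44)² = 72² = 5184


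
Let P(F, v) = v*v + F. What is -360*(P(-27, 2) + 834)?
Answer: -291960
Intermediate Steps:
P(F, v) = F + v² (P(F, v) = v² + F = F + v²)
-360*(P(-27, 2) + 834) = -360*((-27 + 2²) + 834) = -360*((-27 + 4) + 834) = -360*(-23 + 834) = -360*811 = -291960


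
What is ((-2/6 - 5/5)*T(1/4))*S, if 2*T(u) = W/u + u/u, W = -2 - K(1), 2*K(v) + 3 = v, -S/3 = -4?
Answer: 24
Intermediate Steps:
S = 12 (S = -3*(-4) = 12)
K(v) = -3/2 + v/2
W = -1 (W = -2 - (-3/2 + (1/2)*1) = -2 - (-3/2 + 1/2) = -2 - 1*(-1) = -2 + 1 = -1)
T(u) = 1/2 - 1/(2*u) (T(u) = (-1/u + u/u)/2 = (-1/u + 1)/2 = (1 - 1/u)/2 = 1/2 - 1/(2*u))
((-2/6 - 5/5)*T(1/4))*S = ((-2/6 - 5/5)*((-1 + 1/4)/(2*(1/4))))*12 = ((-2*1/6 - 5*1/5)*((-1 + 1/4)/(2*(1/4))))*12 = ((-1/3 - 1)*((1/2)*4*(-3/4)))*12 = -4/3*(-3/2)*12 = 2*12 = 24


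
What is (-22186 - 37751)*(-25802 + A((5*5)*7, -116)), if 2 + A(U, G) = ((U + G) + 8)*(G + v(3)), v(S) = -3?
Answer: 2024492049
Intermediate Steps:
A(U, G) = -2 + (-3 + G)*(8 + G + U) (A(U, G) = -2 + ((U + G) + 8)*(G - 3) = -2 + ((G + U) + 8)*(-3 + G) = -2 + (8 + G + U)*(-3 + G) = -2 + (-3 + G)*(8 + G + U))
(-22186 - 37751)*(-25802 + A((5*5)*7, -116)) = (-22186 - 37751)*(-25802 + (-26 + (-116)² - 3*5*5*7 + 5*(-116) - 116*5*5*7)) = -59937*(-25802 + (-26 + 13456 - 75*7 - 580 - 2900*7)) = -59937*(-25802 + (-26 + 13456 - 3*175 - 580 - 116*175)) = -59937*(-25802 + (-26 + 13456 - 525 - 580 - 20300)) = -59937*(-25802 - 7975) = -59937*(-33777) = 2024492049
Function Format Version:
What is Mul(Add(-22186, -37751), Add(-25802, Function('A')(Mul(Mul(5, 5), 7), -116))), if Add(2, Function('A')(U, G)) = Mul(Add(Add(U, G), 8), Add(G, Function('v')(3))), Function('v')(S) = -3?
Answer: 2024492049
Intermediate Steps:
Function('A')(U, G) = Add(-2, Mul(Add(-3, G), Add(8, G, U))) (Function('A')(U, G) = Add(-2, Mul(Add(Add(U, G), 8), Add(G, -3))) = Add(-2, Mul(Add(Add(G, U), 8), Add(-3, G))) = Add(-2, Mul(Add(8, G, U), Add(-3, G))) = Add(-2, Mul(Add(-3, G), Add(8, G, U))))
Mul(Add(-22186, -37751), Add(-25802, Function('A')(Mul(Mul(5, 5), 7), -116))) = Mul(Add(-22186, -37751), Add(-25802, Add(-26, Pow(-116, 2), Mul(-3, Mul(Mul(5, 5), 7)), Mul(5, -116), Mul(-116, Mul(Mul(5, 5), 7))))) = Mul(-59937, Add(-25802, Add(-26, 13456, Mul(-3, Mul(25, 7)), -580, Mul(-116, Mul(25, 7))))) = Mul(-59937, Add(-25802, Add(-26, 13456, Mul(-3, 175), -580, Mul(-116, 175)))) = Mul(-59937, Add(-25802, Add(-26, 13456, -525, -580, -20300))) = Mul(-59937, Add(-25802, -7975)) = Mul(-59937, -33777) = 2024492049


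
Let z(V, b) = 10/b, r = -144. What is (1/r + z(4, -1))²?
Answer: 2076481/20736 ≈ 100.14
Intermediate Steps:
(1/r + z(4, -1))² = (1/(-144) + 10/(-1))² = (-1/144 + 10*(-1))² = (-1/144 - 10)² = (-1441/144)² = 2076481/20736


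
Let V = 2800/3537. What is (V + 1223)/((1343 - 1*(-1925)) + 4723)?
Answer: 4328551/28264167 ≈ 0.15315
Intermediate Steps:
V = 2800/3537 (V = 2800*(1/3537) = 2800/3537 ≈ 0.79163)
(V + 1223)/((1343 - 1*(-1925)) + 4723) = (2800/3537 + 1223)/((1343 - 1*(-1925)) + 4723) = 4328551/(3537*((1343 + 1925) + 4723)) = 4328551/(3537*(3268 + 4723)) = (4328551/3537)/7991 = (4328551/3537)*(1/7991) = 4328551/28264167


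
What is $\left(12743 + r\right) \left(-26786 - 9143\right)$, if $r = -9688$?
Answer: $-109763095$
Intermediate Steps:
$\left(12743 + r\right) \left(-26786 - 9143\right) = \left(12743 - 9688\right) \left(-26786 - 9143\right) = 3055 \left(-35929\right) = -109763095$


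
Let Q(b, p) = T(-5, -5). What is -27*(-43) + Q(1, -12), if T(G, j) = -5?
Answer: 1156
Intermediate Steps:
Q(b, p) = -5
-27*(-43) + Q(1, -12) = -27*(-43) - 5 = 1161 - 5 = 1156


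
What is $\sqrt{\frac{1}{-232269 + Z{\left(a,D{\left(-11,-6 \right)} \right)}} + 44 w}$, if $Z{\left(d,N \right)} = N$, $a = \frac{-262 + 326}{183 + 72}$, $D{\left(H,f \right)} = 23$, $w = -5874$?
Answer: $\frac{i \sqrt{13940652586619542}}{232246} \approx 508.39 i$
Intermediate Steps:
$a = \frac{64}{255} \approx 0.25098$
$\sqrt{\frac{1}{-232269 + Z{\left(a,D{\left(-11,-6 \right)} \right)}} + 44 w} = \sqrt{\frac{1}{-232269 + 23} + 44 \left(-5874\right)} = \sqrt{\frac{1}{-232246} - 258456} = \sqrt{- \frac{1}{232246} - 258456} = \sqrt{- \frac{60025372177}{232246}} = \frac{i \sqrt{13940652586619542}}{232246}$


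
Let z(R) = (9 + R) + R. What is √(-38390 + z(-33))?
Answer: I*√38447 ≈ 196.08*I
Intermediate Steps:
z(R) = 9 + 2*R
√(-38390 + z(-33)) = √(-38390 + (9 + 2*(-33))) = √(-38390 + (9 - 66)) = √(-38390 - 57) = √(-38447) = I*√38447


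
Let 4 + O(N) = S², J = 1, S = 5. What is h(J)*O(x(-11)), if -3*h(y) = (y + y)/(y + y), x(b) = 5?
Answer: -7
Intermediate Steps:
O(N) = 21 (O(N) = -4 + 5² = -4 + 25 = 21)
h(y) = -⅓ (h(y) = -(y + y)/(3*(y + y)) = -2*y/(3*(2*y)) = -2*y*1/(2*y)/3 = -⅓*1 = -⅓)
h(J)*O(x(-11)) = -⅓*21 = -7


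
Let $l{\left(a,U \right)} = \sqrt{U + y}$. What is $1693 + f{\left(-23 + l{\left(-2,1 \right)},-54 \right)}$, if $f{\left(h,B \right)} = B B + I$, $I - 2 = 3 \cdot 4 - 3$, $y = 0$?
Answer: $4620$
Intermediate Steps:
$l{\left(a,U \right)} = \sqrt{U}$ ($l{\left(a,U \right)} = \sqrt{U + 0} = \sqrt{U}$)
$I = 11$ ($I = 2 + \left(3 \cdot 4 - 3\right) = 2 + \left(12 - 3\right) = 2 + 9 = 11$)
$f{\left(h,B \right)} = 11 + B^{2}$ ($f{\left(h,B \right)} = B B + 11 = B^{2} + 11 = 11 + B^{2}$)
$1693 + f{\left(-23 + l{\left(-2,1 \right)},-54 \right)} = 1693 + \left(11 + \left(-54\right)^{2}\right) = 1693 + \left(11 + 2916\right) = 1693 + 2927 = 4620$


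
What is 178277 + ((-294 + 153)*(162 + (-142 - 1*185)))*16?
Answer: 550517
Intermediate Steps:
178277 + ((-294 + 153)*(162 + (-142 - 1*185)))*16 = 178277 - 141*(162 + (-142 - 185))*16 = 178277 - 141*(162 - 327)*16 = 178277 - 141*(-165)*16 = 178277 + 23265*16 = 178277 + 372240 = 550517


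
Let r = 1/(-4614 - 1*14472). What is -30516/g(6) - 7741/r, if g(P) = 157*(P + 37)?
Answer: 997424614710/6751 ≈ 1.4774e+8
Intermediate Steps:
g(P) = 5809 + 157*P (g(P) = 157*(37 + P) = 5809 + 157*P)
r = -1/19086 (r = 1/(-4614 - 14472) = 1/(-19086) = -1/19086 ≈ -5.2394e-5)
-30516/g(6) - 7741/r = -30516/(5809 + 157*6) - 7741/(-1/19086) = -30516/(5809 + 942) - 7741*(-19086) = -30516/6751 + 147744726 = 997424614710/6751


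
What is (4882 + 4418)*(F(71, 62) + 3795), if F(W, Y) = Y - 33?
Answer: 35563200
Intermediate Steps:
F(W, Y) = -33 + Y
(4882 + 4418)*(F(71, 62) + 3795) = (4882 + 4418)*((-33 + 62) + 3795) = 9300*(29 + 3795) = 9300*3824 = 35563200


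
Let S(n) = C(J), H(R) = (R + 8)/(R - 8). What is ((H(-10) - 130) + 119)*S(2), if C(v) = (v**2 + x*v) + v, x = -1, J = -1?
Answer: -98/9 ≈ -10.889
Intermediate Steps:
H(R) = (8 + R)/(-8 + R)
C(v) = v**2 (C(v) = (v**2 - v) + v = v**2)
S(n) = 1 (S(n) = (-1)**2 = 1)
((H(-10) - 130) + 119)*S(2) = (((8 - 10)/(-8 - 10) - 130) + 119)*1 = ((-2/(-18) - 130) + 119)*1 = ((-1/18*(-2) - 130) + 119)*1 = ((1/9 - 130) + 119)*1 = (-1169/9 + 119)*1 = -98/9*1 = -98/9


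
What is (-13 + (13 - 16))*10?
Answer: -160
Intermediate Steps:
(-13 + (13 - 16))*10 = (-13 - 3)*10 = -16*10 = -160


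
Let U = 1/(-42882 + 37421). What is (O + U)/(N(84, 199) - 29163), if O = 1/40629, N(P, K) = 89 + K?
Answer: 5024/915234247125 ≈ 5.4893e-9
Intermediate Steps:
U = -1/5461 (U = 1/(-5461) = -1/5461 ≈ -0.00018312)
O = 1/40629 ≈ 2.4613e-5
(O + U)/(N(84, 199) - 29163) = (1/40629 - 1/5461)/((89 + 199) - 29163) = -35168/(221874969*(288 - 29163)) = -35168/221874969/(-28875) = -35168/221874969*(-1/28875) = 5024/915234247125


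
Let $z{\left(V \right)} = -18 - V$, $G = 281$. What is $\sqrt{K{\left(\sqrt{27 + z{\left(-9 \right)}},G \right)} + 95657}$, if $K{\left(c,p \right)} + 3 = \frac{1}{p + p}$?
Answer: $\frac{3 \sqrt{3356860282}}{562} \approx 309.28$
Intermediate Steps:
$K{\left(c,p \right)} = -3 + \frac{1}{2 p}$ ($K{\left(c,p \right)} = -3 + \frac{1}{p + p} = -3 + \frac{1}{2 p}$)
$\sqrt{K{\left(\sqrt{27 + z{\left(-9 \right)}},G \right)} + 95657} = \sqrt{\left(-3 + \frac{1}{2 \cdot 281}\right) + 95657} = \sqrt{\left(-3 + \frac{1}{2} \cdot \frac{1}{281}\right) + 95657} = \sqrt{\left(-3 + \frac{1}{562}\right) + 95657} = \sqrt{- \frac{1685}{562} + 95657} = \sqrt{\frac{53757549}{562}} = \frac{3 \sqrt{3356860282}}{562}$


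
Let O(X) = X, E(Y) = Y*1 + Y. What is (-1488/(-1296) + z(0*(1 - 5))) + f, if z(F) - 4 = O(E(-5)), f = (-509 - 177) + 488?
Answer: -5477/27 ≈ -202.85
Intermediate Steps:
E(Y) = 2*Y (E(Y) = Y + Y = 2*Y)
f = -198 (f = -686 + 488 = -198)
z(F) = -6 (z(F) = 4 + 2*(-5) = 4 - 10 = -6)
(-1488/(-1296) + z(0*(1 - 5))) + f = (-1488/(-1296) - 6) - 198 = (-1488*(-1/1296) - 6) - 198 = (31/27 - 6) - 198 = -131/27 - 198 = -5477/27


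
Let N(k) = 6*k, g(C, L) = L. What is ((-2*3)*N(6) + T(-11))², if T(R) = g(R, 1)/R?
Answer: 5650129/121 ≈ 46695.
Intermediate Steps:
T(R) = 1/R
((-2*3)*N(6) + T(-11))² = ((-2*3)*(6*6) + 1/(-11))² = (-6*36 - 1/11)² = (-216 - 1/11)² = (-2377/11)² = 5650129/121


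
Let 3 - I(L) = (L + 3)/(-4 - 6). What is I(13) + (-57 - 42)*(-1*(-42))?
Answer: -20767/5 ≈ -4153.4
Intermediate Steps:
I(L) = 33/10 + L/10 (I(L) = 3 - (L + 3)/(-4 - 6) = 3 - (3 + L)/(-10) = 3 - (3 + L)*(-1)/10 = 3 - (-3/10 - L/10) = 3 + (3/10 + L/10) = 33/10 + L/10)
I(13) + (-57 - 42)*(-1*(-42)) = (33/10 + (⅒)*13) + (-57 - 42)*(-1*(-42)) = (33/10 + 13/10) - 99*42 = 23/5 - 4158 = -20767/5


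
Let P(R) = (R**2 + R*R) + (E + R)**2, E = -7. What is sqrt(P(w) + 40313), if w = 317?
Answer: sqrt(337391) ≈ 580.85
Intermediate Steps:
P(R) = (-7 + R)**2 + 2*R**2 (P(R) = (R**2 + R*R) + (-7 + R)**2 = (R**2 + R**2) + (-7 + R)**2 = 2*R**2 + (-7 + R)**2 = (-7 + R)**2 + 2*R**2)
sqrt(P(w) + 40313) = sqrt(((-7 + 317)**2 + 2*317**2) + 40313) = sqrt((310**2 + 2*100489) + 40313) = sqrt((96100 + 200978) + 40313) = sqrt(297078 + 40313) = sqrt(337391)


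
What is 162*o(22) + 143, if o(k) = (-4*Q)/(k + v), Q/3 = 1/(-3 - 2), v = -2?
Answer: 4061/25 ≈ 162.44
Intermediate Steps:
Q = -⅗ (Q = 3/(-3 - 2) = 3/(-5) = 3*(-⅕) = -⅗ ≈ -0.60000)
o(k) = 12/(5*(-2 + k)) (o(k) = (-4*(-⅗))/(k - 2) = 12/(5*(-2 + k)))
162*o(22) + 143 = 162*(12/(5*(-2 + 22))) + 143 = 162*((12/5)/20) + 143 = 162*((12/5)*(1/20)) + 143 = 162*(3/25) + 143 = 486/25 + 143 = 4061/25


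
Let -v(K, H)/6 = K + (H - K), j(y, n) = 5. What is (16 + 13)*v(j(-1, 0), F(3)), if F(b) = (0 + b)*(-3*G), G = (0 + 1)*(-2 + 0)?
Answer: -3132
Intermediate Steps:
G = -2 (G = 1*(-2) = -2)
F(b) = 6*b (F(b) = (0 + b)*(-3*(-2)) = b*6 = 6*b)
v(K, H) = -6*H (v(K, H) = -6*(K + (H - K)) = -6*H)
(16 + 13)*v(j(-1, 0), F(3)) = (16 + 13)*(-36*3) = 29*(-6*18) = 29*(-108) = -3132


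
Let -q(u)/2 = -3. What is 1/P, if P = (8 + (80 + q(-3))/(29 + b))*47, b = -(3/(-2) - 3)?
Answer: 67/33276 ≈ 0.0020135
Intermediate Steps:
q(u) = 6 (q(u) = -2*(-3) = 6)
b = 9/2 (b = -(3*(-½) - 3) = -(-3/2 - 3) = -1*(-9/2) = 9/2 ≈ 4.5000)
P = 33276/67 (P = (8 + (80 + 6)/(29 + 9/2))*47 = (8 + 86/(67/2))*47 = (8 + 86*(2/67))*47 = (8 + 172/67)*47 = (708/67)*47 = 33276/67 ≈ 496.66)
1/P = 1/(33276/67) = 67/33276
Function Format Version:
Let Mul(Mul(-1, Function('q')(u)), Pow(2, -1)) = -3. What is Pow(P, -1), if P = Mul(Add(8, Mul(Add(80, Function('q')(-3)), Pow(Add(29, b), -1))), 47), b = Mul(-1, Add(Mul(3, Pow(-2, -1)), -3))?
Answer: Rational(67, 33276) ≈ 0.0020135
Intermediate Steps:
Function('q')(u) = 6 (Function('q')(u) = Mul(-2, -3) = 6)
b = Rational(9, 2) (b = Mul(-1, Add(Mul(3, Rational(-1, 2)), -3)) = Mul(-1, Add(Rational(-3, 2), -3)) = Mul(-1, Rational(-9, 2)) = Rational(9, 2) ≈ 4.5000)
P = Rational(33276, 67) (P = Mul(Add(8, Mul(Add(80, 6), Pow(Add(29, Rational(9, 2)), -1))), 47) = Mul(Add(8, Mul(86, Pow(Rational(67, 2), -1))), 47) = Mul(Add(8, Mul(86, Rational(2, 67))), 47) = Mul(Add(8, Rational(172, 67)), 47) = Mul(Rational(708, 67), 47) = Rational(33276, 67) ≈ 496.66)
Pow(P, -1) = Pow(Rational(33276, 67), -1) = Rational(67, 33276)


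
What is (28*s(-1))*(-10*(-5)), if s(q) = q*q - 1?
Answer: 0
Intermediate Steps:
s(q) = -1 + q² (s(q) = q² - 1 = -1 + q²)
(28*s(-1))*(-10*(-5)) = (28*(-1 + (-1)²))*(-10*(-5)) = (28*(-1 + 1))*50 = (28*0)*50 = 0*50 = 0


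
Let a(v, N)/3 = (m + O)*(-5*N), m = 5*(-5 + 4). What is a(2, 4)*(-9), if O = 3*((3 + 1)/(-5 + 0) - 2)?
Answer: -7236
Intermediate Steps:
O = -42/5 (O = 3*(4/(-5) - 2) = 3*(4*(-⅕) - 2) = 3*(-⅘ - 2) = 3*(-14/5) = -42/5 ≈ -8.4000)
m = -5 (m = 5*(-1) = -5)
a(v, N) = 201*N (a(v, N) = 3*((-5 - 42/5)*(-5*N)) = 3*(-(-67)*N) = 3*(67*N) = 201*N)
a(2, 4)*(-9) = (201*4)*(-9) = 804*(-9) = -7236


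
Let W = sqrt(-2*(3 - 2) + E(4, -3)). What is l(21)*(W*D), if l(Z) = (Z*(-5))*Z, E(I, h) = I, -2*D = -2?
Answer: -2205*sqrt(2) ≈ -3118.3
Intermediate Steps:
D = 1 (D = -1/2*(-2) = 1)
l(Z) = -5*Z**2 (l(Z) = (-5*Z)*Z = -5*Z**2)
W = sqrt(2) (W = sqrt(-2*(3 - 2) + 4) = sqrt(-2*1 + 4) = sqrt(-2 + 4) = sqrt(2) ≈ 1.4142)
l(21)*(W*D) = (-5*21**2)*(sqrt(2)*1) = (-5*441)*sqrt(2) = -2205*sqrt(2)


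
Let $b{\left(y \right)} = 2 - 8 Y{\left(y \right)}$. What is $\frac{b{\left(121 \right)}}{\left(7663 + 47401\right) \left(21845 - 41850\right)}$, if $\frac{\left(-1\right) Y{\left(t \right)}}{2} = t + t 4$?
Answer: $- \frac{4841}{550777660} \approx -8.7894 \cdot 10^{-6}$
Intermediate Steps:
$Y{\left(t \right)} = - 10 t$ ($Y{\left(t \right)} = - 2 \left(t + t 4\right) = - 2 \left(t + 4 t\right) = - 2 \cdot 5 t = - 10 t$)
$b{\left(y \right)} = 2 + 80 y$ ($b{\left(y \right)} = 2 - 8 \left(- 10 y\right) = 2 + 80 y$)
$\frac{b{\left(121 \right)}}{\left(7663 + 47401\right) \left(21845 - 41850\right)} = \frac{2 + 80 \cdot 121}{\left(7663 + 47401\right) \left(21845 - 41850\right)} = \frac{2 + 9680}{55064 \left(-20005\right)} = \frac{9682}{-1101555320} = 9682 \left(- \frac{1}{1101555320}\right) = - \frac{4841}{550777660}$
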